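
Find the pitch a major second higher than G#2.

A#2

Two letter names up from G: A.
A major second is 2 semitones; 2 semitones up from G#2 gives A#2.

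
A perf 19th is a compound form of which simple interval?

Subtracting seven from the interval number removes an octave: 19 − 14 = 5.
That makes a perfect nineteenth a compound perfect fifth — 2 octaves plus a perfect fifth.

perfect 5th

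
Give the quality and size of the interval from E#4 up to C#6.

E to C spans six letter names (E-F-G-A-B-C), plus an octave, so the interval is some kind of thirteenth.
At 20 semitones, E#4→C#6 falls one short of a major thirteenth: minor.
(Equivalently, a compound minor sixth: a minor sixth plus an octave.)

m13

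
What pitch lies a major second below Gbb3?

Counting two letter names down from G lands on F.
A major second spans 2 semitones, so from Gbb3 the target pitch is Fbb3.

Fbb3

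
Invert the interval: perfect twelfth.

First reduce the compound perfect twelfth to its simple form, a perfect fifth.
Inverted interval numbers add to nine, so a fifth pairs with a fourth (5 + 4 = 9).
And perfect stays perfect under inversion, so we get a perfect fourth.

perfect 4th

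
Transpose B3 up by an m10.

D5

Counting three letter names plus an octave up from B lands on D.
A minor tenth is 15 semitones; 15 semitones up from B3 gives D5.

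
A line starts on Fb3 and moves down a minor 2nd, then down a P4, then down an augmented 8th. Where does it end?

Down a minor second from Fb3: Eb3 (1 semitone down).
Eb3 down a perfect fourth → Bb2 (5 semitones).
Down an augmented octave from Bb2: Bbb1 (13 semitones down).

Bbb1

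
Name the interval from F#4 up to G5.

minor ninth

F to G spans two letter names (F-G), plus an octave — that makes it a ninth of some quality.
F#4 to G5 is 13 semitones, a half step short of the major ninth (14), so this is minor.
(Equivalently, a compound minor second: a minor second plus an octave.)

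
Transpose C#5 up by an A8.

An octave keeps the letter name C, an octave up from C.
An augmented octave spans 13 semitones, so from C#5 the target pitch is C##6.

C##6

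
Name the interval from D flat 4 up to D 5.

augmented octave

D to D is the same letter name, plus an octave: an octave.
Db4 to D5 spans 13 semitones — one semitone wider than the perfect octave (12) — giving an augmented octave.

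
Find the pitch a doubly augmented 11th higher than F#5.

B##6

Four letters up from F (plus an octave) reaches B.
A doubly augmented eleventh spans 19 semitones, so from F#5 the target pitch is B##6.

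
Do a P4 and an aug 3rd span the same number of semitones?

A perfect fourth spans 5 semitones, and an augmented third also spans 5 semitones — they're enharmonic.

Yes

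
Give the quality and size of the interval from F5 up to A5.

major third

F to A spans three letter names (F-G-A): a third.
F5 to A5 is 4 semitones, matching the major third exactly, so the quality is major.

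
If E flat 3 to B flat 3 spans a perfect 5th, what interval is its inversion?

P4

The rule of nine gives the new number: 9 − 5 = 4, so a fifth becomes a fourth.
And perfect stays perfect under inversion, so we get a perfect fourth.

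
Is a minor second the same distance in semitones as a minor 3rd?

No

1 semitone (minor second) vs 3 semitones (minor third): not equal.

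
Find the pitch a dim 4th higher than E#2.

A2

Counting four letter names up from E lands on A.
Moving 4 semitones up from E#2 (the size of a diminished fourth) reaches A2.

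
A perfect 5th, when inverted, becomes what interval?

perfect 4th

The rule of nine gives the new number: 9 − 5 = 4, so a fifth becomes a fourth.
And perfect stays perfect under inversion, so we get a perfect fourth.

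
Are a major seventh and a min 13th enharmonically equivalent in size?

A major seventh spans 11 semitones; a minor thirteenth spans 20 semitones. They differ by 9.

No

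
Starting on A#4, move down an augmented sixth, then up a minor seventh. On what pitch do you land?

Bb4

A#4 down an augmented sixth → C4 (10 semitones).
A minor seventh up from C4 is Bb4.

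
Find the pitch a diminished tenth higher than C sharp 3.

E flat 4

The tenth's letter: C up three letter names plus an octave → E.
Moving 14 semitones up from C#3 (the size of a diminished tenth) reaches Eb4.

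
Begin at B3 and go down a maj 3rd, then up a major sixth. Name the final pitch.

E4

A major third down from B3 is G3.
Up a major sixth from G3: E4 (9 semitones up).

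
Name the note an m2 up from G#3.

Two letter names up from G: A.
A minor second is 1 semitone; 1 semitone up from G#3 gives A3.

A3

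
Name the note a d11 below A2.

E#1

Four letters down from A (plus an octave) reaches E.
Moving 16 semitones down from A2 (the size of a diminished eleventh) reaches E#1.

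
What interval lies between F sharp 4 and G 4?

minor second

F to G spans two letter names (F-G) — that makes it a second of some quality.
F#4 to G4 is 1 semitone, a half step short of the major second (2), so this is minor.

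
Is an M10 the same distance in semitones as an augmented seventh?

No

A major tenth spans 16 semitones; an augmented seventh spans 12 semitones. They differ by 4.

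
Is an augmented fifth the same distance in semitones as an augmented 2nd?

No

8 semitones (augmented fifth) vs 3 semitones (augmented second): not equal.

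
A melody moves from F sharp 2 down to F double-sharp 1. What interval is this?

Descending from F#2 to F##1 is the same interval as ascending F##1 to F#2.
F to F is the same letter name, plus an octave, so the interval is some kind of octave.
F##1 to F#2 spans 11 semitones — one semitone narrower than the perfect octave (12) — giving a diminished octave.

diminished octave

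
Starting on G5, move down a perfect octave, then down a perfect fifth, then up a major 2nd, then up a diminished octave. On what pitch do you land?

Db5

A perfect octave down from G5 is G4.
G4 down a perfect fifth → C4 (7 semitones).
Up a major second from C4: D4 (2 semitones up).
Up a diminished octave from D4: Db5 (11 semitones up).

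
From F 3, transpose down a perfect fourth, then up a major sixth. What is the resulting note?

A perfect fourth down from F3 is C3.
C3 up a major sixth → A3 (9 semitones).

A 3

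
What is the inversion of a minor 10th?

major sixth

First reduce the compound minor tenth to its simple form, a minor third.
The rule of nine gives the new number: 9 − 3 = 6, so a third becomes a sixth.
The quality also flips — minor becomes major — giving a major sixth.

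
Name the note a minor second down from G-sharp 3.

Counting two letter names down from G lands on F.
A minor second spans 1 semitone, so from G#3 the target pitch is F##3.

F-double-sharp 3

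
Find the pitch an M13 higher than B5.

G#7

The thirteenth's letter: B up six letter names plus an octave → G.
A major thirteenth is 21 semitones; 21 semitones up from B5 gives G#7.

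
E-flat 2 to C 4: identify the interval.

E to C spans six letter names (E-F-G-A-B-C), plus an octave, so the interval is some kind of thirteenth.
The major thirteenth spans 21 semitones, and Eb2 to C4 is exactly 21 semitones — so this is a major thirteenth.
(Equivalently, a compound major sixth: a major sixth plus an octave.)

M13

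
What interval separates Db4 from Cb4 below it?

Descending from Db4 to Cb4 is the same interval as ascending Cb4 to Db4.
C to D spans two letter names (C-D): a second.
Counting semitones, Cb4→Db4 is 2, which is the major second.

major 2nd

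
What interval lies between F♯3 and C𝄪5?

augmented twelfth

F to C spans five letter names (F-G-A-B-C), plus an octave — that makes it a twelfth of some quality.
F#3 to C##5 spans 20 semitones — one semitone wider than the perfect twelfth (19) — giving an augmented twelfth.
(Equivalently, a compound augmented fifth: an augmented fifth plus an octave.)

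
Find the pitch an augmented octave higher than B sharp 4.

An octave keeps the letter name B, an octave up from B.
Moving 13 semitones up from B#4 (the size of an augmented octave) reaches B##5.

B double-sharp 5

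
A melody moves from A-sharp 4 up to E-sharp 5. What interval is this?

A to E spans five letter names (A-B-C-D-E): a fifth.
A#4 to E#5 is 7 semitones, matching the perfect fifth exactly, so the quality is perfect.

perfect 5th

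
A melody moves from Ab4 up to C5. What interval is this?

major third

A to C spans three letter names (A-B-C), so the interval is some kind of third.
Ab4 to C5 is 4 semitones, matching the major third exactly, so the quality is major.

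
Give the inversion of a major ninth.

minor seventh

First reduce the compound major ninth to its simple form, a major second.
The rule of nine gives the new number: 9 − 2 = 7, so a second becomes a seventh.
Quality inverts too: major becomes minor. That makes the inversion a minor seventh.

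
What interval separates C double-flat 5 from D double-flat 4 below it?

Descending from Cbb5 to Dbb4 is the same interval as ascending Dbb4 to Cbb5.
D to C spans seven letter names (D-E-F-G-A-B-C), so the interval is some kind of seventh.
At 10 semitones, Dbb4→Cbb5 falls one short of a major seventh: minor.

minor seventh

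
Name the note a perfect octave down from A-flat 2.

A-flat 1

For an octave the letter name doesn't change: still A, an octave down.
A perfect octave spans 12 semitones, so from Ab2 the target pitch is Ab1.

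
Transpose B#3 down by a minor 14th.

C##2

Seven letters down from B (plus an octave) reaches C.
A minor fourteenth spans 22 semitones, so from B#3 the target pitch is C##2.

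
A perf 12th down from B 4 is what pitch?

E 3

Five letters down from B (plus an octave) reaches E.
A perfect twelfth is 19 semitones; 19 semitones down from B4 gives E3.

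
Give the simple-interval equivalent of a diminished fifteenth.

Subtracting seven from the interval number removes an octave: 15 − 7 = 8.
So a diminished fifteenth is an octave plus a diminished octave. The quality is unchanged.

diminished 8th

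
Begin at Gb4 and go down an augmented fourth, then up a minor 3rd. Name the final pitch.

Fbb4

Down an augmented fourth from Gb4: Dbb4 (6 semitones down).
Dbb4 up a minor third → Fbb4 (3 semitones).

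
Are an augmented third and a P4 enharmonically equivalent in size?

An augmented third = 5 semitones = a perfect fourth; enharmonically equal.

Yes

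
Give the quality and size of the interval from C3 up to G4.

P12

C to G spans five letter names (C-D-E-F-G), plus an octave — that makes it a twelfth of some quality.
Counting semitones, C3→G4 is 19, which is the perfect twelfth.
(Equivalently, a compound perfect fifth: a perfect fifth plus an octave.)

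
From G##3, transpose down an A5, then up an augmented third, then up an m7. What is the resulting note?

Down an augmented fifth from G##3: C#3 (8 semitones down).
C#3 up an augmented third → E##3 (5 semitones).
Up a minor seventh from E##3: D##4 (10 semitones up).

D##4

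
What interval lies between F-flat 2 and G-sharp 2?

doubly augmented 2nd

F to G spans two letter names (F-G): a second.
The major second is 2 semitones; here we have 4, two semitones wider: doubly augmented.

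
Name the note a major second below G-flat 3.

The second takes the letter from G down to F.
A major second spans 2 semitones, so from Gb3 the target pitch is Fb3.

F-flat 3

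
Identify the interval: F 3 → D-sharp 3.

Descending from F3 to D#3 is the same interval as ascending D#3 to F3.
D to F spans three letter names (D-E-F) — that makes it a third of some quality.
D#3 to F3 spans 2 semitones — two semitones narrower than the major third (4) — giving a diminished third.

d3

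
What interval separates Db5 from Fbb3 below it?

augmented thirteenth

Descending from Db5 to Fbb3 is the same interval as ascending Fbb3 to Db5.
F to D spans six letter names (F-G-A-B-C-D), plus an octave: a thirteenth.
Fbb3 to Db5 spans 22 semitones — one semitone wider than the major thirteenth (21) — giving an augmented thirteenth.
(Equivalently, a compound augmented sixth: an augmented sixth plus an octave.)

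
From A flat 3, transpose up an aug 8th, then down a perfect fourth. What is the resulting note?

An augmented octave up from Ab3 is A4.
A4 down a perfect fourth → E4 (5 semitones).

E 4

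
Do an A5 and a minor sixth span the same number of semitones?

Yes

Both span 8 semitones: an augmented fifth and a minor sixth are the same chromatic distance.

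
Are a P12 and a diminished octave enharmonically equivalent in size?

A perfect twelfth is 19 semitones but a diminished octave is 11 semitones — different sizes.

No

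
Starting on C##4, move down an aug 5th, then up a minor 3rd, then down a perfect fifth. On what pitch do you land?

D3

Down an augmented fifth from C##4: F#3 (8 semitones down).
F#3 up a minor third → A3 (3 semitones).
A perfect fifth down from A3 is D3.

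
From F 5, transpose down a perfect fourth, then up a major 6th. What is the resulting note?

Down a perfect fourth from F5: C5 (5 semitones down).
Up a major sixth from C5: A5 (9 semitones up).

A 5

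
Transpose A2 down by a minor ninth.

Counting two letter names plus an octave down from A lands on G.
Moving 13 semitones down from A2 (the size of a minor ninth) reaches G#1.

G#1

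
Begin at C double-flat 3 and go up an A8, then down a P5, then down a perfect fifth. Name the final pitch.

An augmented octave up from Cbb3 is Cb4.
Cb4 down a perfect fifth → Fb3 (7 semitones).
A perfect fifth down from Fb3 is Bbb2.

B double-flat 2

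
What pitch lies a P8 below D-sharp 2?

The letter stays D (same as the start), shifted an octave down.
A perfect octave spans 12 semitones, so from D#2 the target pitch is D#1.

D-sharp 1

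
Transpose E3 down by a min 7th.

Counting seven letter names down from E lands on F.
A minor seventh spans 10 semitones, so from E3 the target pitch is F#2.

F#2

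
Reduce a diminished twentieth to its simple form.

Take out 2 octaves (14 from the number): 20 − 14 = 6.
So a diminished twentieth is 2 octaves plus a diminished sixth. The quality is unchanged.

d6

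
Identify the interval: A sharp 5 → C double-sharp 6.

A to C spans three letter names (A-B-C), so the interval is some kind of third.
Counting semitones, A#5→C##6 is 4, which is the major third.

major 3rd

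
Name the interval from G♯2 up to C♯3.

P4

G to C spans four letter names (G-A-B-C): a fourth.
G#2 to C#3 is 5 semitones, matching the perfect fourth exactly, so the quality is perfect.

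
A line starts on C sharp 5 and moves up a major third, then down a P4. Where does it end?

C#5 up a major third → E#5 (4 semitones).
Down a perfect fourth from E#5: B#4 (5 semitones down).

B sharp 4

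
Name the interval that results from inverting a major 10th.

First reduce the compound major tenth to its simple form, a major third.
The rule of nine gives the new number: 9 − 3 = 6, so a third becomes a sixth.
And major becomes minor under inversion, so we get a minor sixth.

minor sixth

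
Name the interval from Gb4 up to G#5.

doubly augmented octave

G to G is the same letter name, plus an octave, so the interval is some kind of octave.
Gb4 to G#5 spans 14 semitones — two semitones wider than the perfect octave (12) — giving a doubly augmented octave.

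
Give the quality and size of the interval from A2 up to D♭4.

A to D spans four letter names (A-B-C-D), plus an octave — that makes it an eleventh of some quality.
The perfect eleventh is 17 semitones; here we have 16, one semitone narrower: diminished.
(Equivalently, a compound diminished fourth: a diminished fourth plus an octave.)

diminished eleventh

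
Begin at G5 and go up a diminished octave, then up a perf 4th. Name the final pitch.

A diminished octave up from G5 is Gb6.
Up a perfect fourth from Gb6: Cb7 (5 semitones up).

Cb7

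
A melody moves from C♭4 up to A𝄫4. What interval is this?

C to A spans six letter names (C-D-E-F-G-A) — that makes it a sixth of some quality.
At 8 semitones, Cb4→Abb4 falls one short of a major sixth: minor.

minor sixth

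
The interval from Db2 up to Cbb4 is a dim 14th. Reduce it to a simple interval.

d7

Subtracting seven from the interval number removes an octave: 14 − 7 = 7.
Quality carries through unchanged, so the simple form is a diminished seventh.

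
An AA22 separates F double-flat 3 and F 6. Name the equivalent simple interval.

AA8

Each octave removed subtracts seven from the number: 22 − 14 = 8.
Quality carries through unchanged, so the simple form is a doubly augmented octave.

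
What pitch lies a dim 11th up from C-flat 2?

Counting four letter names plus an octave up from C lands on F.
Moving 16 semitones up from Cb2 (the size of a diminished eleventh) reaches Fbb3.

F-double-flat 3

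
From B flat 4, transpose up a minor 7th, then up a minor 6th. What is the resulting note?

F flat 6

Bb4 up a minor seventh → Ab5 (10 semitones).
A minor sixth up from Ab5 is Fb6.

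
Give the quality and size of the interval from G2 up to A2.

G to A spans two letter names (G-A), so the interval is some kind of second.
The major second spans 2 semitones, and G2 to A2 is exactly 2 semitones — so this is a major second.

major 2nd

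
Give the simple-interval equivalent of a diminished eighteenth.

diminished fourth

Take out 2 octaves (14 from the number): 18 − 14 = 4.
That makes a diminished eighteenth a compound diminished fourth — 2 octaves plus a diminished fourth.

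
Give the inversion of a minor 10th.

First reduce the compound minor tenth to its simple form, a minor third.
Interval numbers invert to sum to nine: 3 + 6 = 9, so a third inverts to a sixth.
And minor becomes major under inversion, so we get a major sixth.

M6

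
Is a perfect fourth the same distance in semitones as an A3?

Yes

Both span 5 semitones: a perfect fourth and an augmented third are the same chromatic distance.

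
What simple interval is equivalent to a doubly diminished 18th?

dd4

Take out 2 octaves (14 from the number): 18 − 14 = 4.
So a doubly diminished eighteenth is 2 octaves plus a doubly diminished fourth. The quality is unchanged.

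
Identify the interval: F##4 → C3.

doubly augmented eleventh

Descending from F##4 to C3 is the same interval as ascending C3 to F##4.
C to F spans four letter names (C-D-E-F), plus an octave, so the interval is some kind of eleventh.
The perfect eleventh is 17 semitones; here we have 19, two semitones wider: doubly augmented.
(Equivalently, a compound doubly augmented fourth: a doubly augmented fourth plus an octave.)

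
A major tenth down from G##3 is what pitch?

The tenth's letter: G down three letter names plus an octave → E.
Moving 16 semitones down from G##3 (the size of a major tenth) reaches E#2.

E#2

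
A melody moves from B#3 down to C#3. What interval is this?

Descending from B#3 to C#3 is the same interval as ascending C#3 to B#3.
C to B spans seven letter names (C-D-E-F-G-A-B): a seventh.
C#3 to B#3 is 11 semitones, matching the major seventh exactly, so the quality is major.

M7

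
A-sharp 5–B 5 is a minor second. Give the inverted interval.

Inverted interval numbers add to nine, so a second pairs with a seventh (2 + 7 = 9).
The quality also flips — minor becomes major — giving a major seventh.

M7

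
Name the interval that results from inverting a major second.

m7

Interval numbers invert to sum to nine: 2 + 7 = 9, so a second inverts to a seventh.
And major becomes minor under inversion, so we get a minor seventh.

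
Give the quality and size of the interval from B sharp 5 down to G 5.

Descending from B#5 to G5 is the same interval as ascending G5 to B#5.
G to B spans three letter names (G-A-B) — that makes it a third of some quality.
A major third would be 4 semitones; G5 to B#5 is 5, one semitone wider, so the interval is augmented.

augmented 3rd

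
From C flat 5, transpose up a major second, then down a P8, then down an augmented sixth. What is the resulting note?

Up a major second from Cb5: Db5 (2 semitones up).
Down a perfect octave from Db5: Db4 (12 semitones down).
Db4 down an augmented sixth → Fbb3 (10 semitones).

F double-flat 3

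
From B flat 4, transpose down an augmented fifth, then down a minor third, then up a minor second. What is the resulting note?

Bb4 down an augmented fifth → Ebb4 (8 semitones).
A minor third down from Ebb4 is Cb4.
Up a minor second from Cb4: Dbb4 (1 semitone up).

D double-flat 4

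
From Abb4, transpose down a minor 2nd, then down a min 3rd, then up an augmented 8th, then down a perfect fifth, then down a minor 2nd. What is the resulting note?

Down a minor second from Abb4: Gb4 (1 semitone down).
A minor third down from Gb4 is Eb4.
Up an augmented octave from Eb4: E5 (13 semitones up).
A perfect fifth down from E5 is A4.
Down a minor second from A4: G#4 (1 semitone down).

G#4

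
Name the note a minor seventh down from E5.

F#4

Seven letter names down from E: F.
A minor seventh is 10 semitones; 10 semitones down from E5 gives F#4.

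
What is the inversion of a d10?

First reduce the compound diminished tenth to its simple form, a diminished third.
The rule of nine gives the new number: 9 − 3 = 6, so a third becomes a sixth.
And diminished becomes augmented under inversion, so we get an augmented sixth.

augmented 6th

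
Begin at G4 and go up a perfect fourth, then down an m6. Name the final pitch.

Up a perfect fourth from G4: C5 (5 semitones up).
C5 down a minor sixth → E4 (8 semitones).

E4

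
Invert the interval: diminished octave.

augmented 1st

Interval numbers invert to sum to nine: 8 + 1 = 9, so an octave inverts to a unison.
And diminished becomes augmented under inversion, so we get an augmented unison.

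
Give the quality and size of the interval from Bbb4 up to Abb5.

B to A spans seven letter names (B-C-D-E-F-G-A): a seventh.
A major seventh would be 11 semitones, but Bbb4 to Abb5 is 10 — one semitone narrower, making it a minor seventh.

m7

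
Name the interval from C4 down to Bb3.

M2

Descending from C4 to Bb3 is the same interval as ascending Bb3 to C4.
B to C spans two letter names (B-C) — that makes it a second of some quality.
Bb3 to C4 is 2 semitones, matching the major second exactly, so the quality is major.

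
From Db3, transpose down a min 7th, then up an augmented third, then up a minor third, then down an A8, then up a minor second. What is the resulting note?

Cb2

A minor seventh down from Db3 is Eb2.
Eb2 up an augmented third → G#2 (5 semitones).
A minor third up from G#2 is B2.
Down an augmented octave from B2: Bb1 (13 semitones down).
Up a minor second from Bb1: Cb2 (1 semitone up).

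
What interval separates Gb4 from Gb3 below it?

Descending from Gb4 to Gb3 is the same interval as ascending Gb3 to Gb4.
G to G is the same letter name, plus an octave — that makes it an octave of some quality.
The perfect octave spans 12 semitones, and Gb3 to Gb4 is exactly 12 semitones — so this is a perfect octave.

P8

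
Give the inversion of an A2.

Inverted interval numbers add to nine, so a second pairs with a seventh (2 + 7 = 9).
The quality also flips — augmented becomes diminished — giving a diminished seventh.

diminished 7th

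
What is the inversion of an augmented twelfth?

diminished fourth

First reduce the compound augmented twelfth to its simple form, an augmented fifth.
Inverted interval numbers add to nine, so a fifth pairs with a fourth (5 + 4 = 9).
Quality inverts too: augmented becomes diminished. That makes the inversion a diminished fourth.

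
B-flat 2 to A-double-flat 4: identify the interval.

B to A spans seven letter names (B-C-D-E-F-G-A), plus an octave — that makes it a fourteenth of some quality.
A major fourteenth would be 23 semitones; Bb2 to Abb4 is 21, two semitones narrower, so the interval is diminished.
(Equivalently, a compound diminished seventh: a diminished seventh plus an octave.)

diminished 14th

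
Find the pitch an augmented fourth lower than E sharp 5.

B 4

Four letter names down from E: B.
An augmented fourth is 6 semitones; 6 semitones down from E#5 gives B4.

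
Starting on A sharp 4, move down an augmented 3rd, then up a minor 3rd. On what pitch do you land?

A#4 down an augmented third → F4 (5 semitones).
Up a minor third from F4: Ab4 (3 semitones up).

A flat 4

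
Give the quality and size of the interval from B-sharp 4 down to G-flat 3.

doubly augmented 10th

Descending from B#4 to Gb3 is the same interval as ascending Gb3 to B#4.
G to B spans three letter names (G-A-B), plus an octave: a tenth.
The major tenth is 16 semitones; here we have 18, two semitones wider: doubly augmented.
(Equivalently, a compound doubly augmented third: a doubly augmented third plus an octave.)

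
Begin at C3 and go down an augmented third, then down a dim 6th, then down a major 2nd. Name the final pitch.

Bb1

An augmented third down from C3 is Abb2.
A diminished sixth down from Abb2 is C2.
C2 down a major second → Bb1 (2 semitones).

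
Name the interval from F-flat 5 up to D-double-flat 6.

m6

F to D spans six letter names (F-G-A-B-C-D): a sixth.
A major sixth would be 9 semitones, but Fb5 to Dbb6 is 8 — one semitone narrower, making it a minor sixth.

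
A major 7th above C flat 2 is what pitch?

Seven letter names up from C: B.
A major seventh spans 11 semitones, so from Cb2 the target pitch is Bb2.

B flat 2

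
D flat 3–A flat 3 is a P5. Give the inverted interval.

P4

Inverted interval numbers add to nine, so a fifth pairs with a fourth (5 + 4 = 9).
Quality inverts too: perfect stays perfect. That makes the inversion a perfect fourth.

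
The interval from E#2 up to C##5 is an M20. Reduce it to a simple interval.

Take out 2 octaves (14 from the number): 20 − 14 = 6.
Quality carries through unchanged, so the simple form is a major sixth.

M6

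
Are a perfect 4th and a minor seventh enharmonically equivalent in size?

No

A perfect fourth is 5 semitones but a minor seventh is 10 semitones — different sizes.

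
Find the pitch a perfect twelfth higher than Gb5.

Counting five letter names plus an octave up from G lands on D.
A perfect twelfth spans 19 semitones, so from Gb5 the target pitch is Db7.

Db7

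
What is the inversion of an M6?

minor 3rd

Interval numbers invert to sum to nine: 6 + 3 = 9, so a sixth inverts to a third.
And major becomes minor under inversion, so we get a minor third.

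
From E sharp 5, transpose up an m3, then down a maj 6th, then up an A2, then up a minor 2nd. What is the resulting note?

E#5 up a minor third → G#5 (3 semitones).
G#5 down a major sixth → B4 (9 semitones).
An augmented second up from B4 is C##5.
A minor second up from C##5 is D#5.

D sharp 5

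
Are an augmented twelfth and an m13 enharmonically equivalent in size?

An augmented twelfth spans 20 semitones, and a minor thirteenth also spans 20 semitones — they're enharmonic.

Yes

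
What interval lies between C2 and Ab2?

m6

C to A spans six letter names (C-D-E-F-G-A): a sixth.
C2 to Ab2 is 8 semitones, a half step short of the major sixth (9), so this is minor.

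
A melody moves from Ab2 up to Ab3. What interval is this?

A to A is the same letter name, plus an octave: an octave.
Ab2 to Ab3 is 12 semitones, matching the perfect octave exactly, so the quality is perfect.

perfect 8th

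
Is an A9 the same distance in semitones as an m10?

Both span 15 semitones: an augmented ninth and a minor tenth are the same chromatic distance.

Yes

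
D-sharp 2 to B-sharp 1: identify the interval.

Descending from D#2 to B#1 is the same interval as ascending B#1 to D#2.
B to D spans three letter names (B-C-D): a third.
At 3 semitones, B#1→D#2 falls one short of a major third: minor.

minor third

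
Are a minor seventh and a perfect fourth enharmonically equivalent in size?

No

10 semitones (minor seventh) vs 5 semitones (perfect fourth): not equal.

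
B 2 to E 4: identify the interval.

B to E spans four letter names (B-C-D-E), plus an octave, so the interval is some kind of eleventh.
The perfect eleventh spans 17 semitones, and B2 to E4 is exactly 17 semitones — so this is a perfect eleventh.
(Equivalently, a compound perfect fourth: a perfect fourth plus an octave.)

P11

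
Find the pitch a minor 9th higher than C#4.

Counting two letter names plus an octave up from C lands on D.
A minor ninth is 13 semitones; 13 semitones up from C#4 gives D5.

D5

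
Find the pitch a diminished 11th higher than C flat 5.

Four letters up from C (plus an octave) reaches F.
A diminished eleventh is 16 semitones; 16 semitones up from Cb5 gives Fbb6.

F double-flat 6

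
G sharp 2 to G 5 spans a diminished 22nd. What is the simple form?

diminished 8th

Take out 2 octaves (14 from the number): 22 − 14 = 8.
So a diminished twenty-second is 2 octaves plus a diminished octave. The quality is unchanged.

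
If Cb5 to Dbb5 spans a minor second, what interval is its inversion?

The rule of nine gives the new number: 9 − 2 = 7, so a second becomes a seventh.
And minor becomes major under inversion, so we get a major seventh.

M7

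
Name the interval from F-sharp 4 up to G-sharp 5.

major 9th

F to G spans two letter names (F-G), plus an octave: a ninth.
F#4 to G#5 is 14 semitones, matching the major ninth exactly, so the quality is major.
(Equivalently, a compound major second: a major second plus an octave.)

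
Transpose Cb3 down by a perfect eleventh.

Four letters down from C (plus an octave) reaches G.
Moving 17 semitones down from Cb3 (the size of a perfect eleventh) reaches Gb1.

Gb1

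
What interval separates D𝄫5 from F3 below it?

diminished 13th

Descending from Dbb5 to F3 is the same interval as ascending F3 to Dbb5.
F to D spans six letter names (F-G-A-B-C-D), plus an octave — that makes it a thirteenth of some quality.
F3 to Dbb5 spans 19 semitones — two semitones narrower than the major thirteenth (21) — giving a diminished thirteenth.
(Equivalently, a compound diminished sixth: a diminished sixth plus an octave.)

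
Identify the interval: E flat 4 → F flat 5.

minor ninth

E to F spans two letter names (E-F), plus an octave: a ninth.
At 13 semitones, Eb4→Fb5 falls one short of a major ninth: minor.
(Equivalently, a compound minor second: a minor second plus an octave.)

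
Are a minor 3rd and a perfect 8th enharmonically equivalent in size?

3 semitones (minor third) vs 12 semitones (perfect octave): not equal.

No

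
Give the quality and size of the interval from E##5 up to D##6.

minor seventh

E to D spans seven letter names (E-F-G-A-B-C-D): a seventh.
E##5 to D##6 is 10 semitones, a half step short of the major seventh (11), so this is minor.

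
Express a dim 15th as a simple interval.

Subtracting seven from the interval number removes an octave: 15 − 7 = 8.
Quality carries through unchanged, so the simple form is a diminished octave.

diminished octave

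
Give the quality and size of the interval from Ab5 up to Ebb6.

diminished fifth

A to E spans five letter names (A-B-C-D-E) — that makes it a fifth of some quality.
Ab5 to Ebb6 spans 6 semitones — one semitone narrower than the perfect fifth (7) — giving a diminished fifth.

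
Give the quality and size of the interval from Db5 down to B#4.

doubly diminished third

Descending from Db5 to B#4 is the same interval as ascending B#4 to Db5.
B to D spans three letter names (B-C-D), so the interval is some kind of third.
B#4 to Db5 spans 1 semitone — three semitones narrower than the major third (4) — giving a doubly diminished third.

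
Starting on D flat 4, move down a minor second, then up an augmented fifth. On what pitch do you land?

Db4 down a minor second → C4 (1 semitone).
An augmented fifth up from C4 is G#4.

G sharp 4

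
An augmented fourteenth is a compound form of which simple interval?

Each octave removed subtracts seven from the number: 14 − 7 = 7.
Quality carries through unchanged, so the simple form is an augmented seventh.

augmented 7th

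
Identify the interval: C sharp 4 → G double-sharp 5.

C to G spans five letter names (C-D-E-F-G), plus an octave: a twelfth.
A perfect twelfth would be 19 semitones; C#4 to G##5 is 20, one semitone wider, so the interval is augmented.
(Equivalently, a compound augmented fifth: an augmented fifth plus an octave.)

A12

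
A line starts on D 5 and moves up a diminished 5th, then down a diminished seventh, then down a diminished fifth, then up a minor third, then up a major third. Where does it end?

B sharp 4

Up a diminished fifth from D5: Ab5 (6 semitones up).
Down a diminished seventh from Ab5: B4 (9 semitones down).
Down a diminished fifth from B4: E#4 (6 semitones down).
Up a minor third from E#4: G#4 (3 semitones up).
Up a major third from G#4: B#4 (4 semitones up).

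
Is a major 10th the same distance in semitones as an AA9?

A major tenth = 16 semitones = a doubly augmented ninth; enharmonically equal.

Yes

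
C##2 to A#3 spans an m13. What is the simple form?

Subtracting seven from the interval number removes an octave: 13 − 7 = 6.
That makes a minor thirteenth a compound minor sixth — an octave plus a minor sixth.

minor sixth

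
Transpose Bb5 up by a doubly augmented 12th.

F##7

Counting five letter names plus an octave up from B lands on F.
A doubly augmented twelfth spans 21 semitones, so from Bb5 the target pitch is F##7.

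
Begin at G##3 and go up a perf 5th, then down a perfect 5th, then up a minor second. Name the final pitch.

A perfect fifth up from G##3 is D##4.
D##4 down a perfect fifth → G##3 (7 semitones).
A minor second up from G##3 is A#3.

A#3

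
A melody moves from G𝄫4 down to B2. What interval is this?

doubly diminished thirteenth

Descending from Gbb4 to B2 is the same interval as ascending B2 to Gbb4.
B to G spans six letter names (B-C-D-E-F-G), plus an octave: a thirteenth.
B2 to Gbb4 spans 18 semitones — three semitones narrower than the major thirteenth (21) — giving a doubly diminished thirteenth.
(Equivalently, a compound doubly diminished sixth: a doubly diminished sixth plus an octave.)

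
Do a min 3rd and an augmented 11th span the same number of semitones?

A minor third spans 3 semitones; an augmented eleventh spans 18 semitones. They differ by 15.

No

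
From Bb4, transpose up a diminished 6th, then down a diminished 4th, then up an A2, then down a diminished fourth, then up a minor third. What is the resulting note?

Bb4 up a diminished sixth → Gbb5 (7 semitones).
Down a diminished fourth from Gbb5: Db5 (4 semitones down).
Db5 up an augmented second → E5 (3 semitones).
A diminished fourth down from E5 is B#4.
A minor third up from B#4 is D#5.

D#5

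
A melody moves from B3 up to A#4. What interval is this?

M7

B to A spans seven letter names (B-C-D-E-F-G-A) — that makes it a seventh of some quality.
B3 to A#4 is 11 semitones, matching the major seventh exactly, so the quality is major.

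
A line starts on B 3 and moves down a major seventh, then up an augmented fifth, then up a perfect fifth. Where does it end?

D sharp 4

B3 down a major seventh → C3 (11 semitones).
Up an augmented fifth from C3: G#3 (8 semitones up).
A perfect fifth up from G#3 is D#4.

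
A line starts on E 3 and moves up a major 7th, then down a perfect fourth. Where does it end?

A sharp 3

A major seventh up from E3 is D#4.
Down a perfect fourth from D#4: A#3 (5 semitones down).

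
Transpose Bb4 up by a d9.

Cbb6

The ninth's letter: B up two letter names plus an octave → C.
A diminished ninth is 12 semitones; 12 semitones up from Bb4 gives Cbb6.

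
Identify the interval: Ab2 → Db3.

A to D spans four letter names (A-B-C-D), so the interval is some kind of fourth.
Counting semitones, Ab2→Db3 is 5, which is the perfect fourth.

perfect fourth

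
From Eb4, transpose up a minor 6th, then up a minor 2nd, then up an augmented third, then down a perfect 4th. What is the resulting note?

C5

A minor sixth up from Eb4 is Cb5.
Cb5 up a minor second → Dbb5 (1 semitone).
Dbb5 up an augmented third → F5 (5 semitones).
F5 down a perfect fourth → C5 (5 semitones).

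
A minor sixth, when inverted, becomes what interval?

major third

Inverted interval numbers add to nine, so a sixth pairs with a third (6 + 3 = 9).
The quality also flips — minor becomes major — giving a major third.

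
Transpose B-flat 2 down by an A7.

C-double-flat 2

The seventh takes the letter from B down to C.
An augmented seventh spans 12 semitones, so from Bb2 the target pitch is Cbb2.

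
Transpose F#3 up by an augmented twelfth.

Five letters up from F (plus an octave) reaches C.
Moving 20 semitones up from F#3 (the size of an augmented twelfth) reaches C##5.

C##5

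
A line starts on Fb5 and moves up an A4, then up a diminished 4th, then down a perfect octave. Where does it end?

An augmented fourth up from Fb5 is Bb5.
Up a diminished fourth from Bb5: Ebb6 (4 semitones up).
Ebb6 down a perfect octave → Ebb5 (12 semitones).

Ebb5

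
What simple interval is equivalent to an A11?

augmented fourth

Take out an octave (7 from the number): 11 − 7 = 4.
So an augmented eleventh is an octave plus an augmented fourth. The quality is unchanged.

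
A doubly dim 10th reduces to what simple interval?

doubly diminished 3rd

Subtracting seven from the interval number removes an octave: 10 − 7 = 3.
That makes a doubly diminished tenth a compound doubly diminished third — an octave plus a doubly diminished third.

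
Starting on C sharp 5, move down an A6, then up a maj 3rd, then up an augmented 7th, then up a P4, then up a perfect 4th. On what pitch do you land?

C#5 down an augmented sixth → Eb4 (10 semitones).
A major third up from Eb4 is G4.
Up an augmented seventh from G4: F##5 (12 semitones up).
A perfect fourth up from F##5 is B#5.
A perfect fourth up from B#5 is E#6.

E sharp 6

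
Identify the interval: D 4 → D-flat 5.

D to D is the same letter name, plus an octave: an octave.
The perfect octave is 12 semitones; here we have 11, one semitone narrower: diminished.

diminished octave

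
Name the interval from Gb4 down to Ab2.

Descending from Gb4 to Ab2 is the same interval as ascending Ab2 to Gb4.
A to G spans seven letter names (A-B-C-D-E-F-G), plus an octave, so the interval is some kind of fourteenth.
A major fourteenth would be 23 semitones, but Ab2 to Gb4 is 22 — one semitone narrower, making it a minor fourteenth.
(Equivalently, a compound minor seventh: a minor seventh plus an octave.)

minor fourteenth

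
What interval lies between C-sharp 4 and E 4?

C to E spans three letter names (C-D-E), so the interval is some kind of third.
C#4 to E4 is 3 semitones, a half step short of the major third (4), so this is minor.

minor 3rd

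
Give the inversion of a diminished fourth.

augmented 5th

Interval numbers invert to sum to nine: 4 + 5 = 9, so a fourth inverts to a fifth.
The quality also flips — diminished becomes augmented — giving an augmented fifth.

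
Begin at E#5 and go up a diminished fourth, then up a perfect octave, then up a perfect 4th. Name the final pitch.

Up a diminished fourth from E#5: A5 (4 semitones up).
A perfect octave up from A5 is A6.
A perfect fourth up from A6 is D7.

D7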